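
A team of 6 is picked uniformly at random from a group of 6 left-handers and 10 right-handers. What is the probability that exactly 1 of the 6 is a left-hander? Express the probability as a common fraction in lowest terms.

The sample space is all 6-subsets of the 16: C(16,6) = 8008.
Selections with exactly 1 left-hander: choose 1 of the 6 left-handers and 5 of the 10 right-handers, C(6,1)·C(10,5) = 6·252 = 1512.
Probability = 1512/8008 = 27/143.

27/143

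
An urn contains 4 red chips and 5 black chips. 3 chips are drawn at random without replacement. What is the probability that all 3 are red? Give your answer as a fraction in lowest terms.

There are C(9,3) = 84 possible selections.
Selections with all red: C(4,3) = 4.
Probability = 4/84 = 1/21.

1/21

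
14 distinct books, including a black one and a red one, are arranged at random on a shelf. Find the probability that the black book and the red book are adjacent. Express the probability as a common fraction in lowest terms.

1/7

There are 14! = 87178291200 arrangements.
Treat the black book and the red book as a block: 13! arrangements of the blocks × 2 orders within the block = 2·6227020800 = 12454041600.
Probability = 12454041600/87178291200 = 1/7.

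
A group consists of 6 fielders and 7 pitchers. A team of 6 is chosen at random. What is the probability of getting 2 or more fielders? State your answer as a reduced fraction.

1583/1716

There are C(13,6) = 1716 ways to choose the 6.
Count the complement (fewer than 2 fielders): C(6,0)·C(7,6) + C(6,1)·C(7,5) = 7 + 126 = 133.
Probability = 1 − 133/1716 = 1583/1716.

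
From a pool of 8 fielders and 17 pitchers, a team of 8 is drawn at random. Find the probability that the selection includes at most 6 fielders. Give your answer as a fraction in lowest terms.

There are C(25,8) = 1081575 ways to choose the 8.
Favorable selections (at most 6 fielders): C(8,0)·C(17,8) + C(8,1)·C(17,7) + C(8,2)·C(17,6) + C(8,3)·C(17,5) + C(8,4)·C(17,4) + C(8,5)·C(17,3) + C(8,6)·C(17,2) = 24310 + 155584 + 346528 + 346528 + 166600 + 38080 + 3808 = 1081438.
Probability = 1081438/1081575.

1081438/1081575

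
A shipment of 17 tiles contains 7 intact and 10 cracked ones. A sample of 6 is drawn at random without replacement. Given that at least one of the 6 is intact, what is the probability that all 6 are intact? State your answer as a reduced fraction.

Work in counts. Selections with at least one intact: C(17,6) − C(10,6) = 12376 − 210 = 12166.
Of those, selections where all 6 are intact: C(7,6) = 7.
Conditional probability = 7/12166 = 1/1738.

1/1738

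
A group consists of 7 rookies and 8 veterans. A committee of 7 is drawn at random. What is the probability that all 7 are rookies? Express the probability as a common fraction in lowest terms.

1/6435

There are C(15,7) = 6435 possible selections.
Selections with all rookies: C(7,7) = 1.
Probability = 1/6435.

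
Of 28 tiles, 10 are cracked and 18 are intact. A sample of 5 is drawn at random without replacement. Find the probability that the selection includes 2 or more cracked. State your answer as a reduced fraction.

821/1365

Total selections: C(28,5) = 98280.
Favorable selections (2 or more cracked): C(10,2)·C(18,3) + C(10,3)·C(18,2) + C(10,4)·C(18,1) + C(10,5)·C(18,0) = 36720 + 18360 + 3780 + 252 = 59112.
Probability = 59112/98280 = 821/1365.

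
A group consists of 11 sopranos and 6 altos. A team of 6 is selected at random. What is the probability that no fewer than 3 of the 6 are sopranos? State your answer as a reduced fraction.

2871/3094

Total selections: C(17,6) = 12376.
Count the complement (fewer than 3 sopranos): C(11,0)·C(6,6) + C(11,1)·C(6,5) + C(11,2)·C(6,4) = 1 + 66 + 825 = 892.
Probability = 1 − 892/12376 = 11484/12376 = 2871/3094.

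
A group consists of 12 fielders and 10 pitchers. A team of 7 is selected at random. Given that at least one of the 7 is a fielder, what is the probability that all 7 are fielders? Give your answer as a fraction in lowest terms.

Work in counts. Selections with at least one fielder: C(22,7) − C(10,7) = 170544 − 120 = 170424.
Of those, selections where all 7 are fielders: C(12,7) = 792.
Conditional probability = 792/170424 = 11/2367.

11/2367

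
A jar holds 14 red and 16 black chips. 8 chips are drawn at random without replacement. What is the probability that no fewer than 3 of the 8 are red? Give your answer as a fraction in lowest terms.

Total selections: C(30,8) = 5852925.
Count the complement (fewer than 3 red): C(14,0)·C(16,8) + C(14,1)·C(16,7) + C(14,2)·C(16,6) = 12870 + 160160 + 728728 = 901758.
Probability = 1 − 901758/5852925 = 4951167/5852925 = 126953/150075.

126953/150075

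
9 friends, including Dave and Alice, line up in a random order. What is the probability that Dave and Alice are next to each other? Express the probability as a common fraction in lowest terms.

There are 9! = 362880 arrangements.
Treat Dave and Alice as a block: 8! arrangements of the blocks × 2 orders within the block = 2·40320 = 80640.
Probability = 80640/362880 = 2/9.

2/9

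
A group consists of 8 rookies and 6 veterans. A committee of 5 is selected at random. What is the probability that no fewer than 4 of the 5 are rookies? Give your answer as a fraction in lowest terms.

34/143

There are C(14,5) = 2002 ways to choose the 5.
Favorable selections (no fewer than 4 rookies): C(8,4)·C(6,1) + C(8,5)·C(6,0) = 420 + 56 = 476.
Probability = 476/2002 = 34/143.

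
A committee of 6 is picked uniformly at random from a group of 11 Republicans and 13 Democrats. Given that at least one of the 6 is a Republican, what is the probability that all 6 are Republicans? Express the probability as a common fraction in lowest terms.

21/6040

Work in counts. Selections with at least one Republican: C(24,6) − C(13,6) = 134596 − 1716 = 132880.
Of those, selections where all 6 are Republicans: C(11,6) = 462.
Conditional probability = 462/132880 = 21/6040.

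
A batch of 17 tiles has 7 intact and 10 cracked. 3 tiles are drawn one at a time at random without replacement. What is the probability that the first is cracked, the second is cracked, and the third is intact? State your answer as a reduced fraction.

21/136

Multiply the conditional probabilities at each draw: 10/17 · 9/16 · 7/15 = 630/4080 = 21/136.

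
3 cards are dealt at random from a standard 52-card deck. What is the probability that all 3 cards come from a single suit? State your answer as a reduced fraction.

There are C(52,3) = 22100 possible 3-card hands.
Hands of one suit: 4 suits × C(13,3) = 4·286 = 1144.
Probability = 1144/22100 = 22/425.

22/425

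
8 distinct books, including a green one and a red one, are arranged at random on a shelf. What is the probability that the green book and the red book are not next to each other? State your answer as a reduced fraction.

3/4

There are 8! = 40320 arrangements.
Arrangements with the green book and the red book adjacent: 2·7! = 10080.
So not adjacent: 40320 − 10080 = 30240, probability 30240/40320 = 3/4.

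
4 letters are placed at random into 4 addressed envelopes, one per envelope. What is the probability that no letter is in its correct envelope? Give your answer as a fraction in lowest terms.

3/8

There are 4! = 24 assignments.
By inclusion-exclusion, assignments with no fixed points: C(4,0)·4! − C(4,1)·3! + C(4,2)·2! − C(4,3)·1! + C(4,4)·0! = 9.
Probability = 9/24 = 3/8.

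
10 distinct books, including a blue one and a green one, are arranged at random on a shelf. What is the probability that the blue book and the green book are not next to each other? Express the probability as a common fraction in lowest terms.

There are 10! = 3628800 arrangements.
Arrangements with the blue book and the green book adjacent: 2·9! = 725760.
So not adjacent: 3628800 − 725760 = 2903040, probability 2903040/3628800 = 4/5.

4/5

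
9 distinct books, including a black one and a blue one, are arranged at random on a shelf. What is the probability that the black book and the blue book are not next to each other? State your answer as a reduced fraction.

7/9

There are 9! = 362880 arrangements.
Arrangements with the black book and the blue book adjacent: 2·8! = 80640.
So not adjacent: 362880 − 80640 = 282240, probability 282240/362880 = 7/9.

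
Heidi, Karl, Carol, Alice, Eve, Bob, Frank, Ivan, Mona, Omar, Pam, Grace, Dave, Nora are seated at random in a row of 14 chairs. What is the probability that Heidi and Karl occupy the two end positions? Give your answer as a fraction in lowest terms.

There are 14! = 87178291200 arrangements.
Place Heidi and Karl at the ends in 2 ways, arrange the remaining 12 in 12! = 479001600 ways: 2·479001600 = 958003200.
Probability = 958003200/87178291200 = 1/91.

1/91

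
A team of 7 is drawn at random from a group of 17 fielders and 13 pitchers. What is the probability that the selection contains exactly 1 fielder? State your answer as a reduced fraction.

187/13050

There are C(30,7) = 2035800 ways to choose 7 from 30.
Selections with exactly 1 fielder: choose 1 of the 17 fielders and 6 of the 13 pitchers, C(17,1)·C(13,6) = 17·1716 = 29172.
Probability = 29172/2035800 = 187/13050.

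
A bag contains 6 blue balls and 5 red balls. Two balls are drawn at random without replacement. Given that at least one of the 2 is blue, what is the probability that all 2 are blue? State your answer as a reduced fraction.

1/3

Work in counts. Selections with at least one blue: C(11,2) − C(5,2) = 55 − 10 = 45.
Of those, selections where all 2 are blue: C(6,2) = 15.
Conditional probability = 15/45 = 1/3.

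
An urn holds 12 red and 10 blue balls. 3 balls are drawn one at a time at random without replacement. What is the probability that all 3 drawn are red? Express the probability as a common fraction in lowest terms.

1/7

Multiply the conditional probabilities at each draw: 12/22 · 11/21 · 10/20 = 1320/9240 = 1/7.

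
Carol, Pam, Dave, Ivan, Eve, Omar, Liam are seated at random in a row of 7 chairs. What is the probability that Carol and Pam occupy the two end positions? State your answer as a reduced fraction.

There are 7! = 5040 arrangements.
Place Carol and Pam at the ends in 2 ways, arrange the remaining 5 in 5! = 120 ways: 2·120 = 240.
Probability = 240/5040 = 1/21.

1/21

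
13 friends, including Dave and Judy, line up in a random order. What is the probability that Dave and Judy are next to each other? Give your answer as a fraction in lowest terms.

2/13

There are 13! = 6227020800 arrangements.
Treat Dave and Judy as a block: 12! arrangements of the blocks × 2 orders within the block = 2·479001600 = 958003200.
Probability = 958003200/6227020800 = 2/13.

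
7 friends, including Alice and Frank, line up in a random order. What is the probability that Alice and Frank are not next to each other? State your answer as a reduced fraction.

There are 7! = 5040 arrangements.
Arrangements with Alice and Frank adjacent: 2·6! = 1440.
So not adjacent: 5040 − 1440 = 3600, probability 3600/5040 = 5/7.

5/7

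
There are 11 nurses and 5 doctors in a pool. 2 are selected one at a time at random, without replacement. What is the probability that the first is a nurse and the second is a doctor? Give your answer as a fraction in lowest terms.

11/48

Multiply the conditional probabilities at each draw: 11/16 · 5/15 = 55/240 = 11/48.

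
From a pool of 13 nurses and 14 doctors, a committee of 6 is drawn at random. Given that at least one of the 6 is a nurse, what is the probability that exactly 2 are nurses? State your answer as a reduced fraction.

Work in counts. Selections with at least one nurse: C(27,6) − C(14,6) = 296010 − 3003 = 293007.
Of those, selections where exactly 2 are nurses: C(13,2)·C(14,4) = 78·1001 = 78078.
Conditional probability = 78078/293007 = 182/683.

182/683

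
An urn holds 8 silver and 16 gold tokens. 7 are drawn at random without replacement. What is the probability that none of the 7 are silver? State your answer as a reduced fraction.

There are C(24,7) = 346104 possible selections.
Selections with no silver (all gold): C(16,7) = 11440.
Probability = 11440/346104 = 130/3933.

130/3933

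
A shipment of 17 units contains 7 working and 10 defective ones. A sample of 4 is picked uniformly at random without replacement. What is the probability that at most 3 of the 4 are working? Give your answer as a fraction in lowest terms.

There are C(17,4) = 2380 ways to choose the 4.
The complement is exactly 4 working: C(7,4)·C(10,0) = 35.
Probability = 1 − 35/2380 = 2345/2380 = 67/68.

67/68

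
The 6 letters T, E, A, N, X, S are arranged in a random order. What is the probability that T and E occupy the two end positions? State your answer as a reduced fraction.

1/15

There are 6! = 720 arrangements.
Place T and E at the ends in 2 ways, arrange the remaining 4 in 4! = 24 ways: 2·24 = 48.
Probability = 48/720 = 1/15.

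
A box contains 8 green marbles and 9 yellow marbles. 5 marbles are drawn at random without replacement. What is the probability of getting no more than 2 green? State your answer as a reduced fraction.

There are C(17,5) = 6188 ways to choose the 5.
Favorable selections (no more than 2 green): C(8,0)·C(9,5) + C(8,1)·C(9,4) + C(8,2)·C(9,3) = 126 + 1008 + 2352 = 3486.
Probability = 3486/6188 = 249/442.

249/442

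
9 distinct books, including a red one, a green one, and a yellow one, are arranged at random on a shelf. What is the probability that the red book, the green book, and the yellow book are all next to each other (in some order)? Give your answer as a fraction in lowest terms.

There are 9! = 362880 arrangements.
Treat the three as one block: 7! placements × 3! orders within the block = 5040·6 = 30240.
Probability = 30240/362880 = 1/12.

1/12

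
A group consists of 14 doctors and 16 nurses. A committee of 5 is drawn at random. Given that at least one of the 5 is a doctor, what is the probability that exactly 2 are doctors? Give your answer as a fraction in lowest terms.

280/759

Work in counts. Selections with at least one doctor: C(30,5) − C(16,5) = 142506 − 4368 = 138138.
Of those, selections where exactly 2 are doctors: C(14,2)·C(16,3) = 91·560 = 50960.
Conditional probability = 50960/138138 = 280/759.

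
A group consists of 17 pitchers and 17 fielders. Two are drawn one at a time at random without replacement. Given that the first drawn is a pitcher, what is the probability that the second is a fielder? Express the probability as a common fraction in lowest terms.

After removing one pitcher, 33 remain: 16 pitchers and 17 fielders.
So the probability the next is a fielder is 17/33.

17/33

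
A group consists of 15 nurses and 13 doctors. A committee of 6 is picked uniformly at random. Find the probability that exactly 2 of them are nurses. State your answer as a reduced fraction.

55/276

There are C(28,6) = 376740 ways to choose 6 from 28.
Selections with exactly 2 nurses: choose 2 of the 15 nurses and 4 of the 13 doctors, C(15,2)·C(13,4) = 105·715 = 75075.
Probability = 75075/376740 = 55/276.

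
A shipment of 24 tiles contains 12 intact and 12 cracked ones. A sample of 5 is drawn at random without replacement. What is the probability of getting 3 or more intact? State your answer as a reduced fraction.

Total selections: C(24,5) = 42504.
Favorable selections (3 or more intact): C(12,3)·C(12,2) + C(12,4)·C(12,1) + C(12,5)·C(12,0) = 14520 + 5940 + 792 = 21252.
Probability = 21252/42504 = 1/2.

1/2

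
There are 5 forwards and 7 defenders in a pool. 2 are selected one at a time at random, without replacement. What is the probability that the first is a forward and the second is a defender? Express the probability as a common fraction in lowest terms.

35/132

Multiply the conditional probabilities at each draw: 5/12 · 7/11 = 35/132.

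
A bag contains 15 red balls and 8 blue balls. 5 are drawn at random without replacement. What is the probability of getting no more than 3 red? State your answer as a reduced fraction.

There are C(23,5) = 33649 ways to choose the 5.
Count the complement (more than 3 red): C(15,4)·C(8,1) + C(15,5)·C(8,0) = 10920 + 3003 = 13923.
Probability = 1 − 13923/33649 = 19726/33649 = 2818/4807.

2818/4807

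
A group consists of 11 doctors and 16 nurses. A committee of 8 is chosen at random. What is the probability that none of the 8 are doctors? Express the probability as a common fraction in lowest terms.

2/345

There are C(27,8) = 2220075 possible selections.
Selections with no doctors (all nurses): C(16,8) = 12870.
Probability = 12870/2220075 = 2/345.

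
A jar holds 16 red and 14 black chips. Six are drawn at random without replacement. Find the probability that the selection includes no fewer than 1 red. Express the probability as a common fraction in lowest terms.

There are C(30,6) = 593775 ways to choose the 6.
The complement is all 6 are black: C(14,6) = 3003.
Probability = 1 − 3003/593775 = 590772/593775 = 2164/2175.

2164/2175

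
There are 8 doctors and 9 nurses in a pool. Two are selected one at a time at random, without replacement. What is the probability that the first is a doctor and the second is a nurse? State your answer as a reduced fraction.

9/34

Multiply the conditional probabilities at each draw: 8/17 · 9/16 = 72/272 = 9/34.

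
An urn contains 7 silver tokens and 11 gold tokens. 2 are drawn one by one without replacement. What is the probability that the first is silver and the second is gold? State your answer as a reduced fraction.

Multiply the conditional probabilities at each draw: 7/18 · 11/17 = 77/306.

77/306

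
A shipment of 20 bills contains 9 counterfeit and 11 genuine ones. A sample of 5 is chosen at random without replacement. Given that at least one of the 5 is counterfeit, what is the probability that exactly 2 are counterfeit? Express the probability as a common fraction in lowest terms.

Work in counts. Selections with at least one counterfeit: C(20,5) − C(11,5) = 15504 − 462 = 15042.
Of those, selections where exactly 2 are counterfeit: C(9,2)·C(11,3) = 36·165 = 5940.
Conditional probability = 5940/15042 = 990/2507.

990/2507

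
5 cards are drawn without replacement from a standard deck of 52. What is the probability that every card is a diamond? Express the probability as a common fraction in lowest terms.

There are C(52,5) = 2598960 possible 5-card hands.
Hands that are all diamonds: C(13,5) = 1287.
Probability = 1287/2598960 = 33/66640.

33/66640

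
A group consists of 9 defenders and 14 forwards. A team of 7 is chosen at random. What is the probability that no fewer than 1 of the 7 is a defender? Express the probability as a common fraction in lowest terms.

7325/7429

There are C(23,7) = 245157 ways to choose the 7.
The complement is all 7 are forwards: C(14,7) = 3432.
Probability = 1 − 3432/245157 = 241725/245157 = 7325/7429.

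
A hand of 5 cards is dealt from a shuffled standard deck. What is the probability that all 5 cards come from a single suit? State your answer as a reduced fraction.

33/16660

There are C(52,5) = 2598960 possible 5-card hands.
Hands of one suit: 4 suits × C(13,5) = 4·1287 = 5148.
Probability = 5148/2598960 = 33/16660.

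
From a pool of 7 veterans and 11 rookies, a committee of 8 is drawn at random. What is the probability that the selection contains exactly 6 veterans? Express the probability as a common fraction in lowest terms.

The sample space is all 8-subsets of the 18: C(18,8) = 43758.
Selections with exactly 6 veterans: choose 6 of the 7 veterans and 2 of the 11 rookies, C(7,6)·C(11,2) = 7·55 = 385.
Probability = 385/43758 = 35/3978.

35/3978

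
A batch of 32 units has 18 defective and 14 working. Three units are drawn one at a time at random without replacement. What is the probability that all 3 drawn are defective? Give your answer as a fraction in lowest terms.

51/310

Multiply the conditional probabilities at each draw: 18/32 · 17/31 · 16/30 = 4896/29760 = 51/310.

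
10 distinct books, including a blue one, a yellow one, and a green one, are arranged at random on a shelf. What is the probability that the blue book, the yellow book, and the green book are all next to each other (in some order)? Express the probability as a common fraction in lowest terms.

There are 10! = 3628800 arrangements.
Treat the three as one block: 8! placements × 3! orders within the block = 40320·6 = 241920.
Probability = 241920/3628800 = 1/15.

1/15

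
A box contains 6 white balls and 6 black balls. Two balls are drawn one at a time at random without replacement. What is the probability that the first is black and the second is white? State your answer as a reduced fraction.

3/11

Multiply the conditional probabilities at each draw: 6/12 · 6/11 = 36/132 = 3/11.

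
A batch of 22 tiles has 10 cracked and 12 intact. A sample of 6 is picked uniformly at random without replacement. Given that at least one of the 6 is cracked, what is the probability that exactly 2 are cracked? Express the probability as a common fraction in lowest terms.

Work in counts. Selections with at least one cracked: C(22,6) − C(12,6) = 74613 − 924 = 73689.
Of those, selections where exactly 2 are cracked: C(10,2)·C(12,4) = 45·495 = 22275.
Conditional probability = 22275/73689 = 675/2233.

675/2233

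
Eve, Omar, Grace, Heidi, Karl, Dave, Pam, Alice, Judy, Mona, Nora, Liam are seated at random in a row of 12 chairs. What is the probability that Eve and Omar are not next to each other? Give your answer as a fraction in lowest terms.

There are 12! = 479001600 arrangements.
Arrangements with Eve and Omar adjacent: 2·11! = 79833600.
So not adjacent: 479001600 − 79833600 = 399168000, probability 399168000/479001600 = 5/6.

5/6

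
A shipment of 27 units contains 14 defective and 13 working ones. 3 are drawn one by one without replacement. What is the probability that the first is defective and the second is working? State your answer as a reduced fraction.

Multiply the conditional probabilities at each draw: 14/27 · 13/26 = 182/702 = 7/27.

7/27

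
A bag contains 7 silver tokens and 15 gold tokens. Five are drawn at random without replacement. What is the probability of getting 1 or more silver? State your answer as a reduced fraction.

101/114

Total selections: C(22,5) = 26334.
The complement is all 5 are gold: C(15,5) = 3003.
Probability = 1 − 3003/26334 = 23331/26334 = 101/114.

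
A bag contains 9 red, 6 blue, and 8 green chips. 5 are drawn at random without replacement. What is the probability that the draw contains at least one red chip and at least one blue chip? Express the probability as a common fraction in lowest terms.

There are C(23,5) = 33649 possible draws.
By inclusion-exclusion on the complements, draws missing all red or all blue: C(14,5) + C(17,5) − C(8,5) = 2002 + 6188 − 56 = 8134.
So draws with at least one of each: 33649 − 8134 = 25515, probability 25515/33649 = 3645/4807.

3645/4807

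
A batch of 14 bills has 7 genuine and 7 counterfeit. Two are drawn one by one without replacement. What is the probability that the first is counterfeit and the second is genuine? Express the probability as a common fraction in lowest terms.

Multiply the conditional probabilities at each draw: 7/14 · 7/13 = 49/182 = 7/26.

7/26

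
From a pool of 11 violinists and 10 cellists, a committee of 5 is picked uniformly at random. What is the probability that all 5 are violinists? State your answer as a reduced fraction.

22/969

There are C(21,5) = 20349 possible selections.
Selections with all violinists: C(11,5) = 462.
Probability = 462/20349 = 22/969.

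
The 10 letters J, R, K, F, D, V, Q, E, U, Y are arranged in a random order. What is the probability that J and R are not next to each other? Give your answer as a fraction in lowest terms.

4/5

There are 10! = 3628800 arrangements.
Arrangements with J and R adjacent: 2·9! = 725760.
So not adjacent: 3628800 − 725760 = 2903040, probability 2903040/3628800 = 4/5.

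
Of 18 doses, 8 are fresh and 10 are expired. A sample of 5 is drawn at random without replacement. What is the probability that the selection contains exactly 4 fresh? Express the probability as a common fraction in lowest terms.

There are C(18,5) = 8568 ways to choose 5 from 18.
Selections with exactly 4 fresh: choose 4 of the 8 fresh and 1 of the 10 expired, C(8,4)·C(10,1) = 70·10 = 700.
Probability = 700/8568 = 25/306.

25/306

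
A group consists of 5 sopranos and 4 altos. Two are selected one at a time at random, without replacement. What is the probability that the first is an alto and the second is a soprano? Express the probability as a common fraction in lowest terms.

Multiply the conditional probabilities at each draw: 4/9 · 5/8 = 20/72 = 5/18.

5/18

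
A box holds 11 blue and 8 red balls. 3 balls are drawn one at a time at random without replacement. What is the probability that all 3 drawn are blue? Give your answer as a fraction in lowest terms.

55/323

Multiply the conditional probabilities at each draw: 11/19 · 10/18 · 9/17 = 990/5814 = 55/323.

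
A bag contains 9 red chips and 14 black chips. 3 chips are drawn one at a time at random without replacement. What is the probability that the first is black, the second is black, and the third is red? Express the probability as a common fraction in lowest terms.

Multiply the conditional probabilities at each draw: 14/23 · 13/22 · 9/21 = 1638/10626 = 39/253.

39/253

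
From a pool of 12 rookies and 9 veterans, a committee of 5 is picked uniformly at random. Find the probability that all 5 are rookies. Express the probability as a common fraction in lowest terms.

There are C(21,5) = 20349 possible selections.
Selections with all rookies: C(12,5) = 792.
Probability = 792/20349 = 88/2261.

88/2261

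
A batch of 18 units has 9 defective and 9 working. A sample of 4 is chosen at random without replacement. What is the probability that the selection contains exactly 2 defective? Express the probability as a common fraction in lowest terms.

The sample space is all 4-subsets of the 18: C(18,4) = 3060.
Selections with exactly 2 defective: choose 2 of the 9 defective and 2 of the 9 working, C(9,2)·C(9,2) = 36·36 = 1296.
Probability = 1296/3060 = 36/85.

36/85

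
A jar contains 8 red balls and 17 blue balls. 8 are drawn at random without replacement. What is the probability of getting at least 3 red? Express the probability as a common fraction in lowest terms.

185051/360525

Total selections: C(25,8) = 1081575.
Count the complement (fewer than 3 red): C(8,0)·C(17,8) + C(8,1)·C(17,7) + C(8,2)·C(17,6) = 24310 + 155584 + 346528 = 526422.
Probability = 1 − 526422/1081575 = 555153/1081575 = 185051/360525.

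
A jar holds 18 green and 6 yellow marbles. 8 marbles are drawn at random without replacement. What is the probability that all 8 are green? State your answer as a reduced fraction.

There are C(24,8) = 735471 possible selections.
Selections with all green: C(18,8) = 43758.
Probability = 43758/735471 = 26/437.

26/437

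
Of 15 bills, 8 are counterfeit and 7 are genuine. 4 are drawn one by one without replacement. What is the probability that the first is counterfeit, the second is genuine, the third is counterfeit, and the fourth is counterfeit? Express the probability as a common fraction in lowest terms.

14/195

Multiply the conditional probabilities at each draw: 8/15 · 7/14 · 7/13 · 6/12 = 2352/32760 = 14/195.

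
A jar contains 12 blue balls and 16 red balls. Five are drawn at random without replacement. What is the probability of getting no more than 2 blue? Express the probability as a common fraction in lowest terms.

376/585

Total selections: C(28,5) = 98280.
Favorable selections (no more than 2 blue): C(12,0)·C(16,5) + C(12,1)·C(16,4) + C(12,2)·C(16,3) = 4368 + 21840 + 36960 = 63168.
Probability = 63168/98280 = 376/585.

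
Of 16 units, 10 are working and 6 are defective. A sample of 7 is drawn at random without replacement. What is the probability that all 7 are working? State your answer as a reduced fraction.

There are C(16,7) = 11440 possible selections.
Selections with all working: C(10,7) = 120.
Probability = 120/11440 = 3/286.

3/286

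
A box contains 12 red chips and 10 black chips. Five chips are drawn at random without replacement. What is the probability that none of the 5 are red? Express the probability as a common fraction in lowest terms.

There are C(22,5) = 26334 possible selections.
Selections with no red (all black): C(10,5) = 252.
Probability = 252/26334 = 2/209.

2/209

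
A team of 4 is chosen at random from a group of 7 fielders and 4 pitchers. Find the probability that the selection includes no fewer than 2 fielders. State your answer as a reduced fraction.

301/330

There are C(11,4) = 330 ways to choose the 4.
Count the complement (fewer than 2 fielders): C(7,0)·C(4,4) + C(7,1)·C(4,3) = 1 + 28 = 29.
Probability = 1 − 29/330 = 301/330.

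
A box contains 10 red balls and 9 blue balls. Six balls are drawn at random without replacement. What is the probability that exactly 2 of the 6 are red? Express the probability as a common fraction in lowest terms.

Total number of selections: C(19,6) = 27132.
Selections with exactly 2 red: choose 2 of the 10 red and 4 of the 9 blue, C(10,2)·C(9,4) = 45·126 = 5670.
Probability = 5670/27132 = 135/646.

135/646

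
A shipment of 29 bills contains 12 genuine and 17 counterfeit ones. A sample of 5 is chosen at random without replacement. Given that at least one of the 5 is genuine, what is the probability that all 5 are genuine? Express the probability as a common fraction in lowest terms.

Work in counts. Selections with at least one genuine: C(29,5) − C(17,5) = 118755 − 6188 = 112567.
Of those, selections where all 5 are genuine: C(12,5) = 792.
Conditional probability = 792/112567.

792/112567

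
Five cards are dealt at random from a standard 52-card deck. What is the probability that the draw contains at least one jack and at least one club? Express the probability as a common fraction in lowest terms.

229297/866320

There are C(52,5) = 2598960 possible draws.
By inclusion-exclusion on the complements, draws missing all jacks or all clubs: C(48,5) + C(39,5) − C(36,5) = 1712304 + 575757 − 376992 = 1911069.
So draws with at least one of each: 2598960 − 1911069 = 687891, probability 687891/2598960 = 229297/866320.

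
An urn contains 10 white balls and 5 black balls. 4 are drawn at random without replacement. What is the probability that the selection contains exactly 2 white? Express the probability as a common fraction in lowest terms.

Total number of selections: C(15,4) = 1365.
Selections with exactly 2 white: choose 2 of the 10 white and 2 of the 5 black, C(10,2)·C(5,2) = 45·10 = 450.
Probability = 450/1365 = 30/91.

30/91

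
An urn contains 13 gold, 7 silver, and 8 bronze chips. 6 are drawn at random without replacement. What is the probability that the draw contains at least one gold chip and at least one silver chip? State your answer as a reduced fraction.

There are C(28,6) = 376740 possible draws.
By inclusion-exclusion on the complements, draws missing all gold or all silver: C(15,6) + C(21,6) − C(8,6) = 5005 + 54264 − 28 = 59241.
So draws with at least one of each: 376740 − 59241 = 317499, probability 317499/376740 = 1163/1380.

1163/1380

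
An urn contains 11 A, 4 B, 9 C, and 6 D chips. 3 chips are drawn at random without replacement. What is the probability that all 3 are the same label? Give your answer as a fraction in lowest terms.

There are C(30,3) = 4060 ways to draw 3 chips.
All same label: C(11,3) + C(4,3) + C(9,3) + C(6,3) = 165 + 4 + 84 + 20 = 273.
Probability = 273/4060 = 39/580.

39/580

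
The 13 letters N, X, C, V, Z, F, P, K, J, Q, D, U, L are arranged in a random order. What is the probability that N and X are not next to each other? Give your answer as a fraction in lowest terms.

11/13

There are 13! = 6227020800 arrangements.
Arrangements with N and X adjacent: 2·12! = 958003200.
So not adjacent: 6227020800 − 958003200 = 5269017600, probability 5269017600/6227020800 = 11/13.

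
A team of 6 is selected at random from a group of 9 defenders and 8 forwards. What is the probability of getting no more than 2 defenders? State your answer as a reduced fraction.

109/442

Total selections: C(17,6) = 12376.
Favorable selections (no more than 2 defenders): C(9,0)·C(8,6) + C(9,1)·C(8,5) + C(9,2)·C(8,4) = 28 + 504 + 2520 = 3052.
Probability = 3052/12376 = 109/442.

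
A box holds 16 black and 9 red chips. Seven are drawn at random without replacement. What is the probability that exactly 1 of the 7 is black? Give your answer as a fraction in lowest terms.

There are C(25,7) = 480700 ways to choose 7 from 25.
Selections with exactly 1 black: choose 1 of the 16 black and 6 of the 9 red, C(16,1)·C(9,6) = 16·84 = 1344.
Probability = 1344/480700 = 336/120175.

336/120175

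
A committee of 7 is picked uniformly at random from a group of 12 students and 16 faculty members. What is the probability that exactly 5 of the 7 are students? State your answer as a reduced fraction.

Total number of selections: C(28,7) = 1184040.
Selections with exactly 5 students: choose 5 of the 12 students and 2 of the 16 faculty members, C(12,5)·C(16,2) = 792·120 = 95040.
Probability = 95040/1184040 = 24/299.

24/299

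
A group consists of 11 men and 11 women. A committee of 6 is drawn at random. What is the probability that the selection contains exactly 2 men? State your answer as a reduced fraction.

550/2261

The sample space is all 6-subsets of the 22: C(22,6) = 74613.
Selections with exactly 2 men: choose 2 of the 11 men and 4 of the 11 women, C(11,2)·C(11,4) = 55·330 = 18150.
Probability = 18150/74613 = 550/2261.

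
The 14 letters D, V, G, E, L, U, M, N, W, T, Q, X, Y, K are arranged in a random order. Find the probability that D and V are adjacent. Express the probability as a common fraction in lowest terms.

There are 14! = 87178291200 arrangements.
Treat D and V as a block: 13! arrangements of the blocks × 2 orders within the block = 2·6227020800 = 12454041600.
Probability = 12454041600/87178291200 = 1/7.

1/7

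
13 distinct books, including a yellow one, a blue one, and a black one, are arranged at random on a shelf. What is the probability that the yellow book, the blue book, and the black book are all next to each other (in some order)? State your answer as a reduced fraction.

1/26

There are 13! = 6227020800 arrangements.
Treat the three as one block: 11! placements × 3! orders within the block = 39916800·6 = 239500800.
Probability = 239500800/6227020800 = 1/26.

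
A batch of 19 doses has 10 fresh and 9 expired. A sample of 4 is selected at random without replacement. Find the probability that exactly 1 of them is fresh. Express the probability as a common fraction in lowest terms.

Total number of selections: C(19,4) = 3876.
Selections with exactly 1 fresh: choose 1 of the 10 fresh and 3 of the 9 expired, C(10,1)·C(9,3) = 10·84 = 840.
Probability = 840/3876 = 70/323.

70/323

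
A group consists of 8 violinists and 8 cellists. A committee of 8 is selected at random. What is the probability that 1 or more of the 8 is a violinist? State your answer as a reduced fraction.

Total selections: C(16,8) = 12870.
The complement is all 8 are cellists: C(8,8) = 1.
Probability = 1 − 1/12870 = 12869/12870.

12869/12870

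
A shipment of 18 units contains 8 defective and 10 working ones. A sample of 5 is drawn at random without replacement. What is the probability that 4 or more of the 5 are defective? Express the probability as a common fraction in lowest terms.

Total selections: C(18,5) = 8568.
Favorable selections (4 or more defective): C(8,4)·C(10,1) + C(8,5)·C(10,0) = 700 + 56 = 756.
Probability = 756/8568 = 3/34.

3/34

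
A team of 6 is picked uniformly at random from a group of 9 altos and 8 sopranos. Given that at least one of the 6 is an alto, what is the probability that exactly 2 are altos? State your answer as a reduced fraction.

Work in counts. Selections with at least one alto: C(17,6) − C(8,6) = 12376 − 28 = 12348.
Of those, selections where exactly 2 are altos: C(9,2)·C(8,4) = 36·70 = 2520.
Conditional probability = 2520/12348 = 10/49.

10/49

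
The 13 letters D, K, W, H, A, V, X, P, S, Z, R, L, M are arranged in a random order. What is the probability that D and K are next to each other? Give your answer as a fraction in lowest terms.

There are 13! = 6227020800 arrangements.
Treat D and K as a block: 12! arrangements of the blocks × 2 orders within the block = 2·479001600 = 958003200.
Probability = 958003200/6227020800 = 2/13.

2/13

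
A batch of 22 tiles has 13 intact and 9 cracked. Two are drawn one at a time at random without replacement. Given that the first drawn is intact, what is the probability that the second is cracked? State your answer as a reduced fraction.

After removing one intact, 21 remain: 12 intact and 9 cracked.
So the probability the next is cracked is 9/21 = 3/7.

3/7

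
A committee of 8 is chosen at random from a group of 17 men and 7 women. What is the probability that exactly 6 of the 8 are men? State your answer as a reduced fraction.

5096/14421

There are C(24,8) = 735471 ways to choose 8 from 24.
Selections with exactly 6 men: choose 6 of the 17 men and 2 of the 7 women, C(17,6)·C(7,2) = 12376·21 = 259896.
Probability = 259896/735471 = 5096/14421.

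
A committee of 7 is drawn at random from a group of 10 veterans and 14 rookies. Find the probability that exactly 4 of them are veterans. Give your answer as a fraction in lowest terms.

There are C(24,7) = 346104 ways to choose 7 from 24.
Selections with exactly 4 veterans: choose 4 of the 10 veterans and 3 of the 14 rookies, C(10,4)·C(14,3) = 210·364 = 76440.
Probability = 76440/346104 = 3185/14421.

3185/14421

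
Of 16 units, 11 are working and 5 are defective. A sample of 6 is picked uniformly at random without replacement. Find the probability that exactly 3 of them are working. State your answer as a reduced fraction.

75/364

The sample space is all 6-subsets of the 16: C(16,6) = 8008.
Selections with exactly 3 working: choose 3 of the 11 working and 3 of the 5 defective, C(11,3)·C(5,3) = 165·10 = 1650.
Probability = 1650/8008 = 75/364.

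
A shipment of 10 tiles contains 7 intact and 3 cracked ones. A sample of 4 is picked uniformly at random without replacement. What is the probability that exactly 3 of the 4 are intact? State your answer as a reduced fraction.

1/2

Total number of selections: C(10,4) = 210.
Selections with exactly 3 intact: choose 3 of the 7 intact and 1 of the 3 cracked, C(7,3)·C(3,1) = 35·3 = 105.
Probability = 105/210 = 1/2.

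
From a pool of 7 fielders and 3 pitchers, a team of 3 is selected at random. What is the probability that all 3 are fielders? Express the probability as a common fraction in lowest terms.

7/24

There are C(10,3) = 120 possible selections.
Selections with all fielders: C(7,3) = 35.
Probability = 35/120 = 7/24.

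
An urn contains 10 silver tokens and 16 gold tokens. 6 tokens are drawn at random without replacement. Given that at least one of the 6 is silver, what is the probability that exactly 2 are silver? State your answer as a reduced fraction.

Work in counts. Selections with at least one silver: C(26,6) − C(16,6) = 230230 − 8008 = 222222.
Of those, selections where exactly 2 are silver: C(10,2)·C(16,4) = 45·1820 = 81900.
Conditional probability = 81900/222222 = 150/407.

150/407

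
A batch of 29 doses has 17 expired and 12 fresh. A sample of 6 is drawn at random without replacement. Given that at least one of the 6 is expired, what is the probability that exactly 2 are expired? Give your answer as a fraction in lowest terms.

Work in counts. Selections with at least one expired: C(29,6) − C(12,6) = 475020 − 924 = 474096.
Of those, selections where exactly 2 are expired: C(17,2)·C(12,4) = 136·495 = 67320.
Conditional probability = 67320/474096 = 165/1162.

165/1162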